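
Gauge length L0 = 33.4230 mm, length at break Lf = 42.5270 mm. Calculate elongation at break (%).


Formula: Elongation = (Lf - L0) / L0 * 100
Substituting: Elongation = (42.5270 - 33.4230) / 33.4230 * 100
Result: 27.2387 %


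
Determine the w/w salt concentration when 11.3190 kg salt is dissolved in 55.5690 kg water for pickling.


Formula: Conc = salt / (water + salt) * 100
Substituting: Conc = 11.3190 / (55.5690 + 11.3190) * 100
Result: 16.9223 %


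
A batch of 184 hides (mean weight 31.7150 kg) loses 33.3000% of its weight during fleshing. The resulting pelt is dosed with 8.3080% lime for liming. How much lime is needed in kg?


Total_raw = N * avg_wt = 184 * 31.7150 = 5835.5600 kg
Substrate = Total_raw * (1 - loss/100) = 5835.5600 * (1 - 33.3000/100) = 3892.3185 kg
Lime = Substrate * pct / 100 = 3892.3185 * 8.3080 / 100 = 323.3738 kg


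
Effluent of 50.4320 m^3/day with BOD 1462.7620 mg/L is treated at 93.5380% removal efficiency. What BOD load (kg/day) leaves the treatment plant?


Load_in = volume * conc / 1000 = 50.4320 * 1462.7620 / 1000 = 73.7700 kg/day
Removed = Load_in * eff / 100 = 73.7700 * 93.5380 / 100 = 69.0030 kg/day
Load_out = Load_in - Removed = 73.7700 - 69.0030 = 4.7670 kg/day


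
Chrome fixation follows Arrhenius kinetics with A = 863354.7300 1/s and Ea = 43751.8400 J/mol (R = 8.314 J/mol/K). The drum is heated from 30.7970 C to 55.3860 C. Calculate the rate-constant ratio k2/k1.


T1 = 30.7970 + 273.15 = 303.9470 K; T2 = 55.3860 + 273.15 = 328.5360 K
k1 = A * exp(-Ea/(R*T1)) = 863354.7300 * exp(-43751.8400/(8.314*303.9470)) = 0.0261198 1/s
k2 = A * exp(-Ea/(R*T2)) = 863354.7300 * exp(-43751.8400/(8.314*328.5360)) = 0.095442 1/s
k2/k1 = 0.095442 / 0.0261198 = 3.6540


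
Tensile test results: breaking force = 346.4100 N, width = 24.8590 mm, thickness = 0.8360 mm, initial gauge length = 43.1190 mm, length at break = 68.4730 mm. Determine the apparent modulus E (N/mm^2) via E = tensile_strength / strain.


TS = F / (w * t) = 346.4100 / (24.8590 * 0.8360) = 16.6687 N/mm^2
strain = (Lf - L0) / L0 = (68.4730 - 43.1190) / 43.1190 = 0.5880
E = TS / strain = 16.6687 / 0.5880 = 28.3480 N/mm^2


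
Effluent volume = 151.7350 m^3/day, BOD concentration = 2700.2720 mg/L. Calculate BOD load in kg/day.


Formula: BOD_load = volume * conc / 1000
Substituting: BOD_load = 151.7350 * 2700.2720 / 1000
Result: 409.7258 kg/day


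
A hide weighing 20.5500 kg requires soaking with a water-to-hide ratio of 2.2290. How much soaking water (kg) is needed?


Formula: Water = hide_weight * ratio
Substituting: Water = 20.5500 * 2.2290
Result: 45.8060 kg


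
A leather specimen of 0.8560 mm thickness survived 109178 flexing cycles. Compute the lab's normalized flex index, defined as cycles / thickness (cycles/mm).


Formula: Index = cycles / thickness
Substituting: Index = 109178 / 0.8560
Result: 127544.3925 cycles/mm


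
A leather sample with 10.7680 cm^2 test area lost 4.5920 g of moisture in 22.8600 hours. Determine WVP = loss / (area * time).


Formula: WVP = loss / (area * time)
Substituting: WVP = 4.5920 / (10.7680 * 22.8600)
Result: 0.0186548 g/(cm^2*hr)


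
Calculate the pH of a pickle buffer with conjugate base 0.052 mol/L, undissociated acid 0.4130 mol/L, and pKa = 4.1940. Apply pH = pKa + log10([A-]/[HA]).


ratio = [A-] / [HA] = 0.052 / 0.4130 = 0.1259
log10(ratio) = -0.8999
pH = pKa + log10(ratio) = 4.1940 - 0.8999 = 3.2941


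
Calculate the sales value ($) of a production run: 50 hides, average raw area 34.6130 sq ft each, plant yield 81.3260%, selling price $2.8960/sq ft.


Raw_total = N * avg_area = 50 * 34.6130 = 1730.6500 sq ft
Finished = Raw_total * yield / 100 = 1730.6500 * 81.3260 / 100 = 1407.4684 sq ft
Value = Finished * price = 1407.4684 * 2.8960 = 4076.0285 $


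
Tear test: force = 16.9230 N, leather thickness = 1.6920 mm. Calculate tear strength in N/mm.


Formula: Tear strength = force / thickness
Substituting: Tear strength = 16.9230 / 1.6920
Result: 10.0018 N/mm


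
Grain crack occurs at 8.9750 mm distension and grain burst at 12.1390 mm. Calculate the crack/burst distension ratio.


Formula: Ratio = crack / burst
Substituting: Ratio = 8.9750 / 12.1390
Result: 0.7394


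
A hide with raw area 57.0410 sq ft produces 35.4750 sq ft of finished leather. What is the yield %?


Formula: Yield = finished / raw * 100
Substituting: Yield = 35.4750 / 57.0410 * 100
Result: 62.1921 %


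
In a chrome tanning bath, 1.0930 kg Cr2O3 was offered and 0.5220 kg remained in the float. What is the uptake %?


Formula: Uptake = (offered - residual) / offered * 100
Substituting: Uptake = (1.0930 - 0.5220) / 1.0930 * 100
Result: 52.2415 %


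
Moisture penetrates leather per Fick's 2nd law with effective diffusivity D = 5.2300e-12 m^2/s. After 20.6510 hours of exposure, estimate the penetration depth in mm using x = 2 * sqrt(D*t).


t = 20.6510 hr * 3600 = 74343.6000 s
D * t = 5.2300e-12 * 74343.6000 = 3.8882e-07
x = 2 * sqrt(D*t) = 2 * sqrt(3.8882e-07) = 0.0012471 m = 1.2471 mm


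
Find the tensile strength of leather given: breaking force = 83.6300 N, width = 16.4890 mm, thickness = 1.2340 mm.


Formula: TS = force / (width * thickness)
Substituting: TS = 83.6300 / (16.4890 * 1.2340)
Result: 4.1101 N/mm^2


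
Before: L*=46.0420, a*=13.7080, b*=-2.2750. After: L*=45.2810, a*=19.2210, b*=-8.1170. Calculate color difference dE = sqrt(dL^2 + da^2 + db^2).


dL = -0.7610, da = 5.5130, db = -5.8420
dE = sqrt((-0.7610)^2 + 5.5130^2 + (-5.8420)^2) = 8.0685


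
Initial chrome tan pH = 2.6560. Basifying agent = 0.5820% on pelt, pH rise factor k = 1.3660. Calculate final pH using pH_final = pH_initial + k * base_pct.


Formula: pH_final = pH_initial + k * base_pct
Substituting: pH_final = 2.6560 + 1.3660 * 0.5820
Result: 3.4510


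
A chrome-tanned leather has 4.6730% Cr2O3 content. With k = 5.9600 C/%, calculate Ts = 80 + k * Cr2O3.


Formula: Ts = 80 + k * Cr2O3
Substituting: Ts = 80 + 5.9600 * 4.6730
Result: 107.8511 C


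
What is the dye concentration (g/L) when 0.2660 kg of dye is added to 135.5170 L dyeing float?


Formula: Conc = dye_mass(kg) / volume(L) * 1000
Substituting: Conc = 0.2660 / 135.5170 * 1000
Result: 1.9629 g/L


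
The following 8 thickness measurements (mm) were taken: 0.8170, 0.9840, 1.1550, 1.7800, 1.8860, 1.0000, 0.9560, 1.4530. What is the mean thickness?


Formula: Average = sum / n
Substituting: Average = 10.0310 / 8
Result: 1.2539 mm


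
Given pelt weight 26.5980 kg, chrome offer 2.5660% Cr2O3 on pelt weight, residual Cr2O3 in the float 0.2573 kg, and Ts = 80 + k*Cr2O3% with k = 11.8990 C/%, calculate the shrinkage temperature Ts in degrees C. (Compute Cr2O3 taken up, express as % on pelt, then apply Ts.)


Offered = pelt * offer_pct / 100 = 26.5980 * 2.5660 / 100 = 0.6825 kg
Uptake = offered - residual = 0.6825 - 0.2573 = 0.4252 kg
Cr2O3% on pelt = uptake / pelt * 100 = 0.4252 / 26.5980 * 100 = 1.5986 %
Ts = 80 + k * Cr2O3% = 80 + 11.8990 * 1.5986 = 99.0221 C


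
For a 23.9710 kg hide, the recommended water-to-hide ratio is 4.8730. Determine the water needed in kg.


Formula: Water = hide_weight * ratio
Substituting: Water = 23.9710 * 4.8730
Result: 116.8107 kg


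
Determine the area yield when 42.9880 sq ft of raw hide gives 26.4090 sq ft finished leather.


Formula: Yield = finished / raw * 100
Substituting: Yield = 26.4090 / 42.9880 * 100
Result: 61.4334 %


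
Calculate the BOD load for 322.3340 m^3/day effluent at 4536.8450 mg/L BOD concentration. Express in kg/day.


Formula: BOD_load = volume * conc / 1000
Substituting: BOD_load = 322.3340 * 4536.8450 / 1000
Result: 1462.3794 kg/day


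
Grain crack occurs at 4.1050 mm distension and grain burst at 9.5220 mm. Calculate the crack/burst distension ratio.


Formula: Ratio = crack / burst
Substituting: Ratio = 4.1050 / 9.5220
Result: 0.4311


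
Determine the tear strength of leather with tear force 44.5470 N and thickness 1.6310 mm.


Formula: Tear strength = force / thickness
Substituting: Tear strength = 44.5470 / 1.6310
Result: 27.3127 N/mm


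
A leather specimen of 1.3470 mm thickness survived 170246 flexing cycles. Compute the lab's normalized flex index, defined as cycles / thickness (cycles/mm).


Formula: Index = cycles / thickness
Substituting: Index = 170246 / 1.3470
Result: 126389.0126 cycles/mm


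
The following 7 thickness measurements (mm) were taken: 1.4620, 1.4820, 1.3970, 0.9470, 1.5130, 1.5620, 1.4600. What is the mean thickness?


Formula: Average = sum / n
Substituting: Average = 9.8230 / 7
Result: 1.4033 mm


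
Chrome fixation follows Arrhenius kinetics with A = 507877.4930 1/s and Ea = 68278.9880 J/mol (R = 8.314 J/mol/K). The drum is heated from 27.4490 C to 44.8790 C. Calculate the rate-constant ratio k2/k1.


T1 = 27.4490 + 273.15 = 300.5990 K; T2 = 44.8790 + 273.15 = 318.0290 K
k1 = A * exp(-Ea/(R*T1)) = 507877.4930 * exp(-68278.9880/(8.314*300.5990)) = 6.9278e-07 1/s
k2 = A * exp(-Ea/(R*T2)) = 507877.4930 * exp(-68278.9880/(8.314*318.0290)) = 3.0966e-06 1/s
k2/k1 = 3.0966e-06 / 6.9278e-07 = 4.4698


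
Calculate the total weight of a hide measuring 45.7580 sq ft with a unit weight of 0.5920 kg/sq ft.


Formula: Weight = area * weight_per_sqft
Substituting: Weight = 45.7580 * 0.5920
Result: 27.0887 kg


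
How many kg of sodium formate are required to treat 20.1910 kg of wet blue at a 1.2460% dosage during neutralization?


Formula: Neutralizer = substrate * pct / 100
Substituting: Neutralizer = 20.1910 * 1.2460 / 100
Result: 0.2516 kg


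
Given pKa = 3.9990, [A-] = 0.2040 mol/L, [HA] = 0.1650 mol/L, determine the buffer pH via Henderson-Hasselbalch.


ratio = [A-] / [HA] = 0.2040 / 0.1650 = 1.2364
log10(ratio) = 0.0921462
pH = pKa + log10(ratio) = 3.9990 + 0.0921462 = 4.0911


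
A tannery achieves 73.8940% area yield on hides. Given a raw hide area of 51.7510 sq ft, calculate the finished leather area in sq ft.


Formula: finished = raw * yield / 100
Substituting: finished = 51.7510 * 73.8940 / 100
Result: 38.2409 sq ft


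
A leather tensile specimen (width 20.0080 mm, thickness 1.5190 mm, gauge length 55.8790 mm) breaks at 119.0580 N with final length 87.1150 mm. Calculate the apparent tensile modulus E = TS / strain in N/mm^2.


TS = F / (w * t) = 119.0580 / (20.0080 * 1.5190) = 3.9174 N/mm^2
strain = (Lf - L0) / L0 = (87.1150 - 55.8790) / 55.8790 = 0.5590
E = TS / strain = 3.9174 / 0.5590 = 7.0079 N/mm^2


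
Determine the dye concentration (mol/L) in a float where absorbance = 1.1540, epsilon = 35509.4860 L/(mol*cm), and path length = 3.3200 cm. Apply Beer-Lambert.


Formula: c = A / (epsilon * l)
Substituting: c = 1.1540 / (35509.4860 * 3.3200)
Result: 9.7887e-06 mol/L


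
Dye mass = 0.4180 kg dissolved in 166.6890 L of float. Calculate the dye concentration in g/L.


Formula: Conc = dye_mass(kg) / volume(L) * 1000
Substituting: Conc = 0.4180 / 166.6890 * 1000
Result: 2.5077 g/L


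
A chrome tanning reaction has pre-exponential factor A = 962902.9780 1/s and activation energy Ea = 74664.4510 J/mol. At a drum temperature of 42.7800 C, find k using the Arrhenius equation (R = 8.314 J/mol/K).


T_K = T_C + 273.15 = 42.7800 + 273.15 = 315.9300 K
exponent = -Ea / (R * T_K) = -74664.4510 / (8.314 * 315.9300) = -28.4258
k = A * exp(exponent) = 962902.9780 * exp(-28.4258) = 4.3492e-07 1/s


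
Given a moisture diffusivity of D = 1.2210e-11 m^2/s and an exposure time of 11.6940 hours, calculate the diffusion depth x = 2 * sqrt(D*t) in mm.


t = 11.6940 hr * 3600 = 42098.4000 s
D * t = 1.2210e-11 * 42098.4000 = 5.1402e-07
x = 2 * sqrt(D*t) = 2 * sqrt(5.1402e-07) = 0.00143391 m = 1.4339 mm


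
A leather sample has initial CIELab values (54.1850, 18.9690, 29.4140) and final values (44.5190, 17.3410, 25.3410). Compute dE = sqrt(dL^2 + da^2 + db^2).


dL = -9.6660, da = -1.6280, db = -4.0730
dE = sqrt((-9.6660)^2 + (-1.6280)^2 + (-4.0730)^2) = 10.6147


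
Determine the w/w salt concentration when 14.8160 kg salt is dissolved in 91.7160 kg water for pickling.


Formula: Conc = salt / (water + salt) * 100
Substituting: Conc = 14.8160 / (91.7160 + 14.8160) * 100
Result: 13.9076 %


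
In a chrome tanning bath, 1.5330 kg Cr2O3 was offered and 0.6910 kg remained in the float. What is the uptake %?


Formula: Uptake = (offered - residual) / offered * 100
Substituting: Uptake = (1.5330 - 0.6910) / 1.5330 * 100
Result: 54.9250 %


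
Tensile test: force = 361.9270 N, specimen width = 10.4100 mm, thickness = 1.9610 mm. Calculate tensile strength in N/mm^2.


Formula: TS = force / (width * thickness)
Substituting: TS = 361.9270 / (10.4100 * 1.9610)
Result: 17.7293 N/mm^2


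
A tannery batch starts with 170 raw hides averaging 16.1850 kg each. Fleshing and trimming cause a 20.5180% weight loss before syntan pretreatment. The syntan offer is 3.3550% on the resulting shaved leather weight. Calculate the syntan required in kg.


Total_raw = N * avg_wt = 170 * 16.1850 = 2751.4500 kg
Substrate = Total_raw * (1 - loss/100) = 2751.4500 * (1 - 20.5180/100) = 2186.9075 kg
Syntan = Substrate * pct / 100 = 2186.9075 * 3.3550 / 100 = 73.3707 kg


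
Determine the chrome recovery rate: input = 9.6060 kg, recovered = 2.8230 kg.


Formula: Recovery = recovered / input * 100
Substituting: Recovery = 2.8230 / 9.6060 * 100
Result: 29.3879 %


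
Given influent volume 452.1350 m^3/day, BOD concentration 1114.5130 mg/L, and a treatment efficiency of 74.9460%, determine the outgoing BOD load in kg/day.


Load_in = volume * conc / 1000 = 452.1350 * 1114.5130 / 1000 = 503.9103 kg/day
Removed = Load_in * eff / 100 = 503.9103 * 74.9460 / 100 = 377.6606 kg/day
Load_out = Load_in - Removed = 503.9103 - 377.6606 = 126.2497 kg/day


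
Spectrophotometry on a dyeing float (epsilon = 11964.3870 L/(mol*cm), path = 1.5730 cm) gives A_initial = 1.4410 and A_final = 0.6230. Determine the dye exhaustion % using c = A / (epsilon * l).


c_initial = A_i / (epsilon * l) = 1.4410 / (11964.3870 * 1.5730) = 7.6568e-05 mol/L
c_final = A_f / (epsilon * l) = 0.6230 / (11964.3870 * 1.5730) = 3.3103e-05 mol/L
Exhaustion = (c_initial - c_final) / c_initial * 100 = (7.6568e-05 - 3.3103e-05) / 7.6568e-05 * 100 = 56.7661 %


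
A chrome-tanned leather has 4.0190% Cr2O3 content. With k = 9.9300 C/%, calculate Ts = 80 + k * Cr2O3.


Formula: Ts = 80 + k * Cr2O3
Substituting: Ts = 80 + 9.9300 * 4.0190
Result: 119.9087 C


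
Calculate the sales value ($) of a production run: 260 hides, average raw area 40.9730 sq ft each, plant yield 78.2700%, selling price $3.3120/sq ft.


Raw_total = N * avg_area = 260 * 40.9730 = 10652.9800 sq ft
Finished = Raw_total * yield / 100 = 10652.9800 * 78.2700 / 100 = 8338.0874 sq ft
Value = Finished * price = 8338.0874 * 3.3120 = 27615.7456 $


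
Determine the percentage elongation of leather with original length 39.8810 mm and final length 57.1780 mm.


Formula: Elongation = (Lf - L0) / L0 * 100
Substituting: Elongation = (57.1780 - 39.8810) / 39.8810 * 100
Result: 43.3715 %


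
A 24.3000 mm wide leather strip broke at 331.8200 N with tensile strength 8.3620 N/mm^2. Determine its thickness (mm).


Formula: t = F / (TS * w)
Substituting: t = 331.8200 / (8.3620 * 24.3000)
Result: 1.6330 mm


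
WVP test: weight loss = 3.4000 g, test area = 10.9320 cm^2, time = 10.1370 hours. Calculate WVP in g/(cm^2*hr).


Formula: WVP = loss / (area * time)
Substituting: WVP = 3.4000 / (10.9320 * 10.1370)
Result: 0.030681 g/(cm^2*hr)


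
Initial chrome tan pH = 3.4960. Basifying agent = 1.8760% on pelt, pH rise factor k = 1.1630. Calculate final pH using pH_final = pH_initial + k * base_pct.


Formula: pH_final = pH_initial + k * base_pct
Substituting: pH_final = 3.4960 + 1.1630 * 1.8760
Result: 5.6778


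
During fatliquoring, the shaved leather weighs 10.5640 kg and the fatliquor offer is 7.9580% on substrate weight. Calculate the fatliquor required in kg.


Formula: Fat = substrate * pct / 100
Substituting: Fat = 10.5640 * 7.9580 / 100
Result: 0.8407 kg


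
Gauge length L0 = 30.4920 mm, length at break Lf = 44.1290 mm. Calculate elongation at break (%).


Formula: Elongation = (Lf - L0) / L0 * 100
Substituting: Elongation = (44.1290 - 30.4920) / 30.4920 * 100
Result: 44.7232 %


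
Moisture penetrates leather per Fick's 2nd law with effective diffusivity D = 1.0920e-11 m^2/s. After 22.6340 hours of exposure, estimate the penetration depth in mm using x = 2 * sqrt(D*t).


t = 22.6340 hr * 3600 = 81482.4000 s
D * t = 1.0920e-11 * 81482.4000 = 8.8979e-07
x = 2 * sqrt(D*t) = 2 * sqrt(8.8979e-07) = 0.00188657 m = 1.8866 mm


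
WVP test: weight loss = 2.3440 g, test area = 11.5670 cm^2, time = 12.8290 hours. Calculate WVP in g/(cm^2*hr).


Formula: WVP = loss / (area * time)
Substituting: WVP = 2.3440 / (11.5670 * 12.8290)
Result: 0.0157959 g/(cm^2*hr)


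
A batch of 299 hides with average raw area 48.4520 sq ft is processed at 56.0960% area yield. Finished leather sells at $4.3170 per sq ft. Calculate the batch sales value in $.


Raw_total = N * avg_area = 299 * 48.4520 = 14487.1480 sq ft
Finished = Raw_total * yield / 100 = 14487.1480 * 56.0960 / 100 = 8126.7105 sq ft
Value = Finished * price = 8126.7105 * 4.3170 = 35083.0094 $


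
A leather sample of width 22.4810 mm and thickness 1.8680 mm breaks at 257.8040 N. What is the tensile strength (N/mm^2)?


Formula: TS = force / (width * thickness)
Substituting: TS = 257.8040 / (22.4810 * 1.8680)
Result: 6.1390 N/mm^2


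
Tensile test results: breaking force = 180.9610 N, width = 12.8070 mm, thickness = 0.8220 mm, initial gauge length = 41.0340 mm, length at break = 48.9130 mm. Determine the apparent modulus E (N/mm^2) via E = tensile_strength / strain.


TS = F / (w * t) = 180.9610 / (12.8070 * 0.8220) = 17.1896 N/mm^2
strain = (Lf - L0) / L0 = (48.9130 - 41.0340) / 41.0340 = 0.1920
E = TS / strain = 17.1896 / 0.1920 = 89.5238 N/mm^2


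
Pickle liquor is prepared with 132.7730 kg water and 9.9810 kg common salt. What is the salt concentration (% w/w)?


Formula: Conc = salt / (water + salt) * 100
Substituting: Conc = 9.9810 / (132.7730 + 9.9810) * 100
Result: 6.9917 %


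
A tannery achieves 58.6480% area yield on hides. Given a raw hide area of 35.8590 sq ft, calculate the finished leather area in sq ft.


Formula: finished = raw * yield / 100
Substituting: finished = 35.8590 * 58.6480 / 100
Result: 21.0306 sq ft


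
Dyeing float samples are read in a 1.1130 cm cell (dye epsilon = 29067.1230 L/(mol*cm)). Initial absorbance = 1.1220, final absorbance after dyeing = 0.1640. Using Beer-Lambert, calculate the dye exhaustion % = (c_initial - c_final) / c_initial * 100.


c_initial = A_i / (epsilon * l) = 1.1220 / (29067.1230 * 1.1130) = 3.4681e-05 mol/L
c_final = A_f / (epsilon * l) = 0.1640 / (29067.1230 * 1.1130) = 5.0693e-06 mol/L
Exhaustion = (c_initial - c_final) / c_initial * 100 = (3.4681e-05 - 5.0693e-06) / 3.4681e-05 * 100 = 85.3832 %


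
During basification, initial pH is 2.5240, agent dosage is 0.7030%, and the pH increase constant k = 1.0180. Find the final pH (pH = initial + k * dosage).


Formula: pH_final = pH_initial + k * base_pct
Substituting: pH_final = 2.5240 + 1.0180 * 0.7030
Result: 3.2397


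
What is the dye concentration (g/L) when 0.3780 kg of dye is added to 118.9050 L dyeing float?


Formula: Conc = dye_mass(kg) / volume(L) * 1000
Substituting: Conc = 0.3780 / 118.9050 * 1000
Result: 3.1790 g/L


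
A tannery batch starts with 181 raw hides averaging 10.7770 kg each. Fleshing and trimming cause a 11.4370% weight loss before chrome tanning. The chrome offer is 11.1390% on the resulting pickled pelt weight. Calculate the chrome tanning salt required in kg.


Total_raw = N * avg_wt = 181 * 10.7770 = 1950.6370 kg
Substrate = Total_raw * (1 - loss/100) = 1950.6370 * (1 - 11.4370/100) = 1727.5426 kg
Chrome = Substrate * pct / 100 = 1727.5426 * 11.1390 / 100 = 192.4310 kg


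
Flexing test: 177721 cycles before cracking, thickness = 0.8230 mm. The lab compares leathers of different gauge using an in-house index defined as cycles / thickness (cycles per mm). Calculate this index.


Formula: Index = cycles / thickness
Substituting: Index = 177721 / 0.8230
Result: 215942.8919 cycles/mm


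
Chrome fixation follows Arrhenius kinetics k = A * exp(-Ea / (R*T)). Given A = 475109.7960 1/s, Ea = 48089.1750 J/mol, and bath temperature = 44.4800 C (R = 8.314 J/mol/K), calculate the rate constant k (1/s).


T_K = T_C + 273.15 = 44.4800 + 273.15 = 317.6300 K
exponent = -Ea / (R * T_K) = -48089.1750 / (8.314 * 317.6300) = -18.2102
k = A * exp(exponent) = 475109.7960 * exp(-18.2102) = 0.00586388 1/s


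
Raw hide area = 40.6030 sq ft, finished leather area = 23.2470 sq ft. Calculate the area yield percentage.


Formula: Yield = finished / raw * 100
Substituting: Yield = 23.2470 / 40.6030 * 100
Result: 57.2544 %


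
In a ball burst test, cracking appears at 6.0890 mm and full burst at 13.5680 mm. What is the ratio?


Formula: Ratio = crack / burst
Substituting: Ratio = 6.0890 / 13.5680
Result: 0.4488


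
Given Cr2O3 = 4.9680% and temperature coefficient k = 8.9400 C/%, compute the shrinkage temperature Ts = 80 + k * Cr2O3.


Formula: Ts = 80 + k * Cr2O3
Substituting: Ts = 80 + 8.9400 * 4.9680
Result: 124.4139 C


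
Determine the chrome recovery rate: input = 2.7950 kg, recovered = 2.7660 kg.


Formula: Recovery = recovered / input * 100
Substituting: Recovery = 2.7660 / 2.7950 * 100
Result: 98.9624 %


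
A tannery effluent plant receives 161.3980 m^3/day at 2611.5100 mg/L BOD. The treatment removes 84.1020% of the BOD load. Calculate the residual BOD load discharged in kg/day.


Load_in = volume * conc / 1000 = 161.3980 * 2611.5100 / 1000 = 421.4925 kg/day
Removed = Load_in * eff / 100 = 421.4925 * 84.1020 / 100 = 354.4836 kg/day
Load_out = Load_in - Removed = 421.4925 - 354.4836 = 67.0089 kg/day


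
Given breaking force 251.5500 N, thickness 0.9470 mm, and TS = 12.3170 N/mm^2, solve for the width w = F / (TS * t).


Formula: w = F / (TS * t)
Substituting: w = 251.5500 / (12.3170 * 0.9470)
Result: 21.5660 mm


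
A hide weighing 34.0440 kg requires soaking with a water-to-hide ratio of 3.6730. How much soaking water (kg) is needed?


Formula: Water = hide_weight * ratio
Substituting: Water = 34.0440 * 3.6730
Result: 125.0436 kg


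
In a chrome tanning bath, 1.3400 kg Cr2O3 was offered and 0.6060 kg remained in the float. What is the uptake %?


Formula: Uptake = (offered - residual) / offered * 100
Substituting: Uptake = (1.3400 - 0.6060) / 1.3400 * 100
Result: 54.7761 %


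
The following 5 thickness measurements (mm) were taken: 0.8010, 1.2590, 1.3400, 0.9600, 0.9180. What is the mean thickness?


Formula: Average = sum / n
Substituting: Average = 5.2780 / 5
Result: 1.0556 mm


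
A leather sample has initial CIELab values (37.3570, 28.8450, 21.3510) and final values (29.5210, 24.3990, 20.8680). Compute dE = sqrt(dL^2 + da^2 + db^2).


dL = -7.8360, da = -4.4460, db = -0.4830
dE = sqrt((-7.8360)^2 + (-4.4460)^2 + (-0.4830)^2) = 9.0224


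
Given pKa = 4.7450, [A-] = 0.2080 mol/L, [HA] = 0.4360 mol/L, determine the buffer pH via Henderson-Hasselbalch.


ratio = [A-] / [HA] = 0.2080 / 0.4360 = 0.4771
log10(ratio) = -0.3214
pH = pKa + log10(ratio) = 4.7450 - 0.3214 = 4.4236


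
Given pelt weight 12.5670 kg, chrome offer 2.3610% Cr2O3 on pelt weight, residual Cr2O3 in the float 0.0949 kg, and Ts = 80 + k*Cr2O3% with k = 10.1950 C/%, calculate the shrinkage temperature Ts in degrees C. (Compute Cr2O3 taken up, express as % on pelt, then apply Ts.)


Offered = pelt * offer_pct / 100 = 12.5670 * 2.3610 / 100 = 0.2967 kg
Uptake = offered - residual = 0.2967 - 0.0949 = 0.2018 kg
Cr2O3% on pelt = uptake / pelt * 100 = 0.2018 / 12.5670 * 100 = 1.6058 %
Ts = 80 + k * Cr2O3% = 80 + 10.1950 * 1.6058 = 96.3716 C


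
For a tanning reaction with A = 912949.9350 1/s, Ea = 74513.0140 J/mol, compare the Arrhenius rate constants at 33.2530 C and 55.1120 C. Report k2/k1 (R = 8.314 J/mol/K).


T1 = 33.2530 + 273.15 = 306.4030 K; T2 = 55.1120 + 273.15 = 328.2620 K
k1 = A * exp(-Ea/(R*T1)) = 912949.9350 * exp(-74513.0140/(8.314*306.4030)) = 1.8082e-07 1/s
k2 = A * exp(-Ea/(R*T2)) = 912949.9350 * exp(-74513.0140/(8.314*328.2620)) = 1.2681e-06 1/s
k2/k1 = 1.2681e-06 / 1.8082e-07 = 7.0131


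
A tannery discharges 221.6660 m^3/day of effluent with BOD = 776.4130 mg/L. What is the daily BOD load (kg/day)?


Formula: BOD_load = volume * conc / 1000
Substituting: BOD_load = 221.6660 * 776.4130 / 1000
Result: 172.1044 kg/day


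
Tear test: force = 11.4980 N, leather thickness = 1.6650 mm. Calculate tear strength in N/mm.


Formula: Tear strength = force / thickness
Substituting: Tear strength = 11.4980 / 1.6650
Result: 6.9057 N/mm


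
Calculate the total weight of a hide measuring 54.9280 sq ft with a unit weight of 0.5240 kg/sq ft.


Formula: Weight = area * weight_per_sqft
Substituting: Weight = 54.9280 * 0.5240
Result: 28.7823 kg


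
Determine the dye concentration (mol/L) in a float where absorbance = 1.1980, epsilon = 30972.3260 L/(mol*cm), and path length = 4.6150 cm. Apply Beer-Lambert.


Formula: c = A / (epsilon * l)
Substituting: c = 1.1980 / (30972.3260 * 4.6150)
Result: 8.3813e-06 mol/L


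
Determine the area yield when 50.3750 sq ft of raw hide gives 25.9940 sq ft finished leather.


Formula: Yield = finished / raw * 100
Substituting: Yield = 25.9940 / 50.3750 * 100
Result: 51.6010 %


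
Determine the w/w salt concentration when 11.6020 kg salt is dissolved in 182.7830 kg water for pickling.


Formula: Conc = salt / (water + salt) * 100
Substituting: Conc = 11.6020 / (182.7830 + 11.6020) * 100
Result: 5.9686 %


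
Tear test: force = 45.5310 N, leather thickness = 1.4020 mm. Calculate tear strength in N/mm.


Formula: Tear strength = force / thickness
Substituting: Tear strength = 45.5310 / 1.4020
Result: 32.4757 N/mm


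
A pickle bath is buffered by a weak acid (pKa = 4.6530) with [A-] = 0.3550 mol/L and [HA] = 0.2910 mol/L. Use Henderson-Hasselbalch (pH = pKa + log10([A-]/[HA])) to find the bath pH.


ratio = [A-] / [HA] = 0.3550 / 0.2910 = 1.2199
log10(ratio) = 0.0863354
pH = pKa + log10(ratio) = 4.6530 + 0.0863354 = 4.7393


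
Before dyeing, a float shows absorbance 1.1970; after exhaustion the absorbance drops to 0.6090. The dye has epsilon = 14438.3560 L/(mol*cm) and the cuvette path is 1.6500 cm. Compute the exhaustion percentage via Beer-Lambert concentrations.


c_initial = A_i / (epsilon * l) = 1.1970 / (14438.3560 * 1.6500) = 5.0245e-05 mol/L
c_final = A_f / (epsilon * l) = 0.6090 / (14438.3560 * 1.6500) = 2.5563e-05 mol/L
Exhaustion = (c_initial - c_final) / c_initial * 100 = (5.0245e-05 - 2.5563e-05) / 5.0245e-05 * 100 = 49.1228 %


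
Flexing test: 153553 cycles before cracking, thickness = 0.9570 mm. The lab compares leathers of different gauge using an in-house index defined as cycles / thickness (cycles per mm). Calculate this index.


Formula: Index = cycles / thickness
Substituting: Index = 153553 / 0.9570
Result: 160452.4556 cycles/mm


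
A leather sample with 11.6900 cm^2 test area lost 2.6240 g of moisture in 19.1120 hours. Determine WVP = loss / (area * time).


Formula: WVP = loss / (area * time)
Substituting: WVP = 2.6240 / (11.6900 * 19.1120)
Result: 0.0117447 g/(cm^2*hr)


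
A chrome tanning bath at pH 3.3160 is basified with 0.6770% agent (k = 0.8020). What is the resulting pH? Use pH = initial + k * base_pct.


Formula: pH_final = pH_initial + k * base_pct
Substituting: pH_final = 3.3160 + 0.8020 * 0.6770
Result: 3.8590


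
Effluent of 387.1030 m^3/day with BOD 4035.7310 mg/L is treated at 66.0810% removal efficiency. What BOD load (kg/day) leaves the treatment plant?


Load_in = volume * conc / 1000 = 387.1030 * 4035.7310 / 1000 = 1562.2436 kg/day
Removed = Load_in * eff / 100 = 1562.2436 * 66.0810 / 100 = 1032.3462 kg/day
Load_out = Load_in - Removed = 1562.2436 - 1032.3462 = 529.8974 kg/day


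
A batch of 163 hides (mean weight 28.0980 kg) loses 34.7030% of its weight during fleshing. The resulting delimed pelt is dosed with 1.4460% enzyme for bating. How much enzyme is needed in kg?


Total_raw = N * avg_wt = 163 * 28.0980 = 4579.9740 kg
Substrate = Total_raw * (1 - loss/100) = 4579.9740 * (1 - 34.7030/100) = 2990.5856 kg
Enzyme = Substrate * pct / 100 = 2990.5856 * 1.4460 / 100 = 43.2439 kg


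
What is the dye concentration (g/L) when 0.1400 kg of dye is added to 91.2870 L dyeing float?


Formula: Conc = dye_mass(kg) / volume(L) * 1000
Substituting: Conc = 0.1400 / 91.2870 * 1000
Result: 1.5336 g/L


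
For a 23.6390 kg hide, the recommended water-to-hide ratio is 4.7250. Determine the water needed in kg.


Formula: Water = hide_weight * ratio
Substituting: Water = 23.6390 * 4.7250
Result: 111.6943 kg


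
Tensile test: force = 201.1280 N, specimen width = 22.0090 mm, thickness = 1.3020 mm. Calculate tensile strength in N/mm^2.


Formula: TS = force / (width * thickness)
Substituting: TS = 201.1280 / (22.0090 * 1.3020)
Result: 7.0188 N/mm^2


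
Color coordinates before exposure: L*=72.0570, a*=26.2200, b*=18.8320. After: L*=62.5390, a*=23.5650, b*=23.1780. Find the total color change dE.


dL = -9.5180, da = -2.6550, db = 4.3460
dE = sqrt((-9.5180)^2 + (-2.6550)^2 + 4.3460^2) = 10.7949


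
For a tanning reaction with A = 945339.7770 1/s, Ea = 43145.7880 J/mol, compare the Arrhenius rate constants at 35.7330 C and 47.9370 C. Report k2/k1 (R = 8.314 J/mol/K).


T1 = 35.7330 + 273.15 = 308.8830 K; T2 = 47.9370 + 273.15 = 321.0870 K
k1 = A * exp(-Ea/(R*T1)) = 945339.7770 * exp(-43145.7880/(8.314*308.8830)) = 0.047755 1/s
k2 = A * exp(-Ea/(R*T2)) = 945339.7770 * exp(-43145.7880/(8.314*321.0870)) = 0.0904378 1/s
k2/k1 = 0.0904378 / 0.047755 = 1.8938


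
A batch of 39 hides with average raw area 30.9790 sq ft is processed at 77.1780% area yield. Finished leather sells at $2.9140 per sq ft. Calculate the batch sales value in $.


Raw_total = N * avg_area = 39 * 30.9790 = 1208.1810 sq ft
Finished = Raw_total * yield / 100 = 1208.1810 * 77.1780 / 100 = 932.4499 sq ft
Value = Finished * price = 932.4499 * 2.9140 = 2717.1591 $


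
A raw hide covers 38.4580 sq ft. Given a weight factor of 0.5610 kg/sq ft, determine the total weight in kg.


Formula: Weight = area * weight_per_sqft
Substituting: Weight = 38.4580 * 0.5610
Result: 21.5749 kg


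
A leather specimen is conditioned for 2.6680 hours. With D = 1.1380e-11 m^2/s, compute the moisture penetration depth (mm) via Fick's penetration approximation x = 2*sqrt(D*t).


t = 2.6680 hr * 3600 = 9604.8000 s
D * t = 1.1380e-11 * 9604.8000 = 1.0930e-07
x = 2 * sqrt(D*t) = 2 * sqrt(1.0930e-07) = 6.6122e-04 m = 0.6612 mm


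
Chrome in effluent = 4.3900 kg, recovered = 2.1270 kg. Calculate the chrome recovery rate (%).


Formula: Recovery = recovered / input * 100
Substituting: Recovery = 2.1270 / 4.3900 * 100
Result: 48.4510 %


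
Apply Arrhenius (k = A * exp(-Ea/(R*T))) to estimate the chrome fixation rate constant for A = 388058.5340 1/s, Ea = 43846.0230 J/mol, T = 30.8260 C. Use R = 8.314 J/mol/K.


T_K = T_C + 273.15 = 30.8260 + 273.15 = 303.9760 K
exponent = -Ea / (R * T_K) = -43846.0230 / (8.314 * 303.9760) = -17.3493
k = A * exp(exponent) = 388058.5340 * exp(-17.3493) = 0.0113295 1/s


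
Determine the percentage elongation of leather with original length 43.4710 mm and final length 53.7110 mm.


Formula: Elongation = (Lf - L0) / L0 * 100
Substituting: Elongation = (53.7110 - 43.4710) / 43.4710 * 100
Result: 23.5559 %


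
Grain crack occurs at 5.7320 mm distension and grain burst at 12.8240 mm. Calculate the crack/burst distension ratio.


Formula: Ratio = crack / burst
Substituting: Ratio = 5.7320 / 12.8240
Result: 0.4470


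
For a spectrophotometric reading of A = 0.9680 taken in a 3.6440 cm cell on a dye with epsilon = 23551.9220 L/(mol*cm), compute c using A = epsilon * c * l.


Formula: c = A / (epsilon * l)
Substituting: c = 0.9680 / (23551.9220 * 3.6440)
Result: 1.1279e-05 mol/L


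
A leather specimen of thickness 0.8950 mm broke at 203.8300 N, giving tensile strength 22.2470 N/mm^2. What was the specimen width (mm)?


Formula: w = F / (TS * t)
Substituting: w = 203.8300 / (22.2470 * 0.8950)
Result: 10.2370 mm


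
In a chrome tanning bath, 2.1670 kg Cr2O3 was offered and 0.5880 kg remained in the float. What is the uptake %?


Formula: Uptake = (offered - residual) / offered * 100
Substituting: Uptake = (2.1670 - 0.5880) / 2.1670 * 100
Result: 72.8657 %


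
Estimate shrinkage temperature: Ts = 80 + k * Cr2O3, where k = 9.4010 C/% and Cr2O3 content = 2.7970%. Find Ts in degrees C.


Formula: Ts = 80 + k * Cr2O3
Substituting: Ts = 80 + 9.4010 * 2.7970
Result: 106.2946 C


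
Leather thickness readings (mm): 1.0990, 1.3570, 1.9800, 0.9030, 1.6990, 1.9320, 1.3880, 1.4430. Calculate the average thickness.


Formula: Average = sum / n
Substituting: Average = 11.8010 / 8
Result: 1.4751 mm


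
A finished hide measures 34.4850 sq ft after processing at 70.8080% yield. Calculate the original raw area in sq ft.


Formula: raw = finished * 100 / yield
Substituting: raw = 34.4850 * 100 / 70.8080
Result: 48.7021 sq ft


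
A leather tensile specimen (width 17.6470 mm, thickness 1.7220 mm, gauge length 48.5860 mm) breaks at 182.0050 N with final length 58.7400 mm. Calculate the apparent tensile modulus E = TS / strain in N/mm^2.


TS = F / (w * t) = 182.0050 / (17.6470 * 1.7220) = 5.9893 N/mm^2
strain = (Lf - L0) / L0 = (58.7400 - 48.5860) / 48.5860 = 0.2090
E = TS / strain = 5.9893 / 0.2090 = 28.6585 N/mm^2


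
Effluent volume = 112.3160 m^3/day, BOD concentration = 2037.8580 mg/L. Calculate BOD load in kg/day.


Formula: BOD_load = volume * conc / 1000
Substituting: BOD_load = 112.3160 * 2037.8580 / 1000
Result: 228.8841 kg/day


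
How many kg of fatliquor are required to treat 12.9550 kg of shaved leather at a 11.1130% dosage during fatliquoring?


Formula: Fat = substrate * pct / 100
Substituting: Fat = 12.9550 * 11.1130 / 100
Result: 1.4397 kg


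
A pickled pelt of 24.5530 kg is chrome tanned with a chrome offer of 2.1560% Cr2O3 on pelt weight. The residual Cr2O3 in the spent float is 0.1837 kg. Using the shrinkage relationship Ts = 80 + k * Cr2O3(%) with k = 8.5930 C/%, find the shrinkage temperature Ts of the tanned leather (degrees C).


Offered = pelt * offer_pct / 100 = 24.5530 * 2.1560 / 100 = 0.5294 kg
Uptake = offered - residual = 0.5294 - 0.1837 = 0.3457 kg
Cr2O3% on pelt = uptake / pelt * 100 = 0.3457 / 24.5530 * 100 = 1.4078 %
Ts = 80 + k * Cr2O3% = 80 + 8.5930 * 1.4078 = 92.0974 C


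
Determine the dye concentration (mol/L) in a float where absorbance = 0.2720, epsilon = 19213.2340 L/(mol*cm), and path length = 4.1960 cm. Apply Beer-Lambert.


Formula: c = A / (epsilon * l)
Substituting: c = 0.2720 / (19213.2340 * 4.1960)
Result: 3.3739e-06 mol/L


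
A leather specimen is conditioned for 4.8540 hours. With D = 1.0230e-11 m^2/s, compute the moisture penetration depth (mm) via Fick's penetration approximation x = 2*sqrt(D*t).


t = 4.8540 hr * 3600 = 17474.4000 s
D * t = 1.0230e-11 * 17474.4000 = 1.7876e-07
x = 2 * sqrt(D*t) = 2 * sqrt(1.7876e-07) = 8.4561e-04 m = 0.8456 mm


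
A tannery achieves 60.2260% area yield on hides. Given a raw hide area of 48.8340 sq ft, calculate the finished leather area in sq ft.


Formula: finished = raw * yield / 100
Substituting: finished = 48.8340 * 60.2260 / 100
Result: 29.4108 sq ft


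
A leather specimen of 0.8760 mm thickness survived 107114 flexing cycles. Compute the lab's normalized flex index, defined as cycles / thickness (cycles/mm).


Formula: Index = cycles / thickness
Substituting: Index = 107114 / 0.8760
Result: 122276.2557 cycles/mm


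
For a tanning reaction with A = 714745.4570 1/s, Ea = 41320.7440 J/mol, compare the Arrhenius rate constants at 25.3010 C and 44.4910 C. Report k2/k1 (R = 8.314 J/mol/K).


T1 = 25.3010 + 273.15 = 298.4510 K; T2 = 44.4910 + 273.15 = 317.6410 K
k1 = A * exp(-Ea/(R*T1)) = 714745.4570 * exp(-41320.7440/(8.314*298.4510)) = 0.0418763 1/s
k2 = A * exp(-Ea/(R*T2)) = 714745.4570 * exp(-41320.7440/(8.314*317.6410)) = 0.1145 1/s
k2/k1 = 0.1145 / 0.0418763 = 2.7348


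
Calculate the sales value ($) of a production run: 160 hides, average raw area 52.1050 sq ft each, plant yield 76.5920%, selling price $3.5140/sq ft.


Raw_total = N * avg_area = 160 * 52.1050 = 8336.8000 sq ft
Finished = Raw_total * yield / 100 = 8336.8000 * 76.5920 / 100 = 6385.3219 sq ft
Value = Finished * price = 6385.3219 * 3.5140 = 22438.0210 $


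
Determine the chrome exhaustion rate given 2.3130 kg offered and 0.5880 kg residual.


Formula: Uptake = (offered - residual) / offered * 100
Substituting: Uptake = (2.3130 - 0.5880) / 2.3130 * 100
Result: 74.5785 %


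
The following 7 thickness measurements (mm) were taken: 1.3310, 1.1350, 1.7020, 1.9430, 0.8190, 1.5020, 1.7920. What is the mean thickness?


Formula: Average = sum / n
Substituting: Average = 10.2240 / 7
Result: 1.4606 mm


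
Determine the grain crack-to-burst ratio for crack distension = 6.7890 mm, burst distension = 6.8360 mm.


Formula: Ratio = crack / burst
Substituting: Ratio = 6.7890 / 6.8360
Result: 0.9931


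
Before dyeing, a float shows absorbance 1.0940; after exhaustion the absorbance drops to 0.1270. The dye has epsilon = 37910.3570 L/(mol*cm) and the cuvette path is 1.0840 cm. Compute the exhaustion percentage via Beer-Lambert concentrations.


c_initial = A_i / (epsilon * l) = 1.0940 / (37910.3570 * 1.0840) = 2.6621e-05 mol/L
c_final = A_f / (epsilon * l) = 0.1270 / (37910.3570 * 1.0840) = 3.0904e-06 mol/L
Exhaustion = (c_initial - c_final) / c_initial * 100 = (2.6621e-05 - 3.0904e-06) / 2.6621e-05 * 100 = 88.3912 %


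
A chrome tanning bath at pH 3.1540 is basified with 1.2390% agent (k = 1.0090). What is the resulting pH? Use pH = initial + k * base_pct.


Formula: pH_final = pH_initial + k * base_pct
Substituting: pH_final = 3.1540 + 1.0090 * 1.2390
Result: 4.4042


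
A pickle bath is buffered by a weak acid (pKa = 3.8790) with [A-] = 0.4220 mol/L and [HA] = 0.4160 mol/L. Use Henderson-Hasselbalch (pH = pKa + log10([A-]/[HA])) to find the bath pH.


ratio = [A-] / [HA] = 0.4220 / 0.4160 = 1.0144
log10(ratio) = 0.00621912
pH = pKa + log10(ratio) = 3.8790 + 0.00621912 = 3.8852


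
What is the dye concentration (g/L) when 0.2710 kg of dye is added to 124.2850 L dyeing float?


Formula: Conc = dye_mass(kg) / volume(L) * 1000
Substituting: Conc = 0.2710 / 124.2850 * 1000
Result: 2.1805 g/L


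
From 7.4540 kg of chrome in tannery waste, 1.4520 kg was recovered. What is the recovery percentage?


Formula: Recovery = recovered / input * 100
Substituting: Recovery = 1.4520 / 7.4540 * 100
Result: 19.4795 %


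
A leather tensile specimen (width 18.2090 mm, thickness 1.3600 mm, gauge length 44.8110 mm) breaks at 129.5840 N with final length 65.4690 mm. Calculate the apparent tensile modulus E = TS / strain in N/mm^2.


TS = F / (w * t) = 129.5840 / (18.2090 * 1.3600) = 5.2327 N/mm^2
strain = (Lf - L0) / L0 = (65.4690 - 44.8110) / 44.8110 = 0.4610
E = TS / strain = 5.2327 / 0.4610 = 11.3507 N/mm^2


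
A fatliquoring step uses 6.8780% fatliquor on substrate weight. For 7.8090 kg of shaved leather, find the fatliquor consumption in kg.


Formula: Fat = substrate * pct / 100
Substituting: Fat = 7.8090 * 6.8780 / 100
Result: 0.5371 kg


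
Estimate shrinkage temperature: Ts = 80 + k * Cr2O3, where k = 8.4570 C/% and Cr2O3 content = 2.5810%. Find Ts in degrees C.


Formula: Ts = 80 + k * Cr2O3
Substituting: Ts = 80 + 8.4570 * 2.5810
Result: 101.8275 C
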